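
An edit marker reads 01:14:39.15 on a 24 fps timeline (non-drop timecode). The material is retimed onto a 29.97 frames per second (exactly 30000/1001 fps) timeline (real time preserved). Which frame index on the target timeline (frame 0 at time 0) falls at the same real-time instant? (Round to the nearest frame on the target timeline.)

Source frame index: (1×3600 + 14×60 + 39) × 24 + 15 = 107511.
Real time: 107511 / (24) = 35837/8 s.
Target frame: (35837/8) × (30000/1001) = 134388750/1001 ≈ 134254.496 → 134254.

frame 134254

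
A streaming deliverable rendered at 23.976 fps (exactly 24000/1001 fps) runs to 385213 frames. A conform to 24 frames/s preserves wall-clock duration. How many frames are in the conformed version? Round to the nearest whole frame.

385598 frames

Frames at target rate = 385213 × (24) / (24000/1001) = 385598213/1000 ≈ 385598.213.
Nearest whole frame: 385598.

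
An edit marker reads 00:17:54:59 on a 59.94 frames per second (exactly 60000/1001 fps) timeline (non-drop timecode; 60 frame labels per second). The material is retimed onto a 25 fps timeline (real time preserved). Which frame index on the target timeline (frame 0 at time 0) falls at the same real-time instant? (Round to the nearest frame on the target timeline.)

Source frame index: (0×3600 + 17×60 + 54) × 60 + 59 = 64499.
Real time: 64499 / (60000/1001) = 64563499/60000 s.
Target frame: (64563499/60000) × (25) = 64563499/2400 ≈ 26901.458 → 26901.

frame 26901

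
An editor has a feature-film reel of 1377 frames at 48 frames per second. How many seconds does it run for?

Running time = 1377 / (48) = 28.6875 s.

28.6875 seconds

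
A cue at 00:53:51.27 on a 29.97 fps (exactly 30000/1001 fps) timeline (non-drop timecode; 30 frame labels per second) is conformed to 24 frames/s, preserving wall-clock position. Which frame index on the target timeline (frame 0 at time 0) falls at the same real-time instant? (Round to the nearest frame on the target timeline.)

frame 77643

Source frame index: (0×3600 + 53×60 + 51) × 30 + 27 = 96957.
Real time: 96957 / (30000/1001) = 32351319/10000 s.
Target frame: (32351319/10000) × (24) = 97053957/1250 ≈ 77643.166 → 77643.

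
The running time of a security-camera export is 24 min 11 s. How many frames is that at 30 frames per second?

24 min 11 s = 1451 s.
Frames = 1451 × 30 = 43530.

43530 frames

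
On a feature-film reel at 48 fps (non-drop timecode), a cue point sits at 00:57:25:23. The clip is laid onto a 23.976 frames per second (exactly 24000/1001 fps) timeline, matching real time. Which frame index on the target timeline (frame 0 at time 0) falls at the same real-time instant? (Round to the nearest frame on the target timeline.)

frame 82609

Source frame index: (0×3600 + 57×60 + 25) × 48 + 23 = 165383.
Real time: 165383 / (48) = 165383/48 s.
Target frame: (165383/48) × (24000/1001) = 82691500/1001 ≈ 82608.891 → 82609.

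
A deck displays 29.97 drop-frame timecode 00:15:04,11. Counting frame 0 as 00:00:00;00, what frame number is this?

Complete 10-minute blocks: 1, each 17982 frames → 17982.
Remaining 5 whole minutes in the current block: 1800 + 4 × 1798 = 8992 frames.
Within the current minute: 4 × 30 + 11 − 2 = 129 (labels ;00/;01 skipped at this minute). Total = 17982 + 8992 + 129 = 27103.

27103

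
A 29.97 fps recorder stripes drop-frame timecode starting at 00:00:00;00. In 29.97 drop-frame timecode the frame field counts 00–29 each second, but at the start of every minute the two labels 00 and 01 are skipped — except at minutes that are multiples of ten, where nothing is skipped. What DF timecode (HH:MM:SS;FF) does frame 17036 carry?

Ten DF minutes hold 17982 frames, so frame 17036 lies in block 0 (frames 0–17981) with 17036 frames into that block.
The block's first minute is 1800 frames and the rest 1798 each; 17036 frames reaches minute 9, so 0 × 18 + 9 × 2 = 18 labels have been skipped so far.
Adding those back, label number 17036 + 18 = 17054 at 30 labels/s is 568 s + 14 f = 0 h 9 min 28 s frame 14, i.e. 00:09:28;14.

00:09:28;14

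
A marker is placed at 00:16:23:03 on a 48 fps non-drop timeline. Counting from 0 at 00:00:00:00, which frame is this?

frame 47187

Total seconds to the label: (0 × 3600 + 16 × 60 + 23) = 983.
Frame index = 983 × 48 + 3 = 47187.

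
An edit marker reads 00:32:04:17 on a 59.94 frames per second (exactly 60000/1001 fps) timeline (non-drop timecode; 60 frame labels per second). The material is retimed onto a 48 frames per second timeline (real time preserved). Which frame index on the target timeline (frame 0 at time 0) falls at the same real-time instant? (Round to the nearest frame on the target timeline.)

frame 92458

Source frame index: (0×3600 + 32×60 + 4) × 60 + 17 = 115457.
Real time: 115457 / (60000/1001) = 115572457/60000 s.
Target frame: (115572457/60000) × (48) = 115572457/1250 ≈ 92457.966 → 92458.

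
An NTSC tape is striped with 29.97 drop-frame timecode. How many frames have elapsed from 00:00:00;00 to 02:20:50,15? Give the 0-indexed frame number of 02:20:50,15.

As if non-drop at 30 labels/s: (2 × 3600 + 20 × 60 + 50) × 30 + 15 = 253515.
Minute boundaries passed: 140; those not divisible by 10: 140 − 14 = 126; dropped labels = 2 × 126 = 252.
Actual frame index = 253515 − 252 = 253263.

253263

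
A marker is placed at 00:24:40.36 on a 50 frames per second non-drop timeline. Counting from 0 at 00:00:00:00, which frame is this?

Total seconds to the label: (0 × 3600 + 24 × 60 + 40) = 1480.
Frame index = 1480 × 50 + 36 = 74036.

frame 74036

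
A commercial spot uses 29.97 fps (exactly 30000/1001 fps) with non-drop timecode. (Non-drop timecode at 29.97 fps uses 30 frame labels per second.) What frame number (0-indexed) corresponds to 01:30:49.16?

163486

Total seconds to the label: (1 × 3600 + 30 × 60 + 49) = 5449.
Frame index = 5449 × 30 + 16 = 163486.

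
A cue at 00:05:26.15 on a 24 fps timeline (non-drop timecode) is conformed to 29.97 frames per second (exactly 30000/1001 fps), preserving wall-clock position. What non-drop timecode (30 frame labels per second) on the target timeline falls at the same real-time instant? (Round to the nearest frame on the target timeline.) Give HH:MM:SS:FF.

00:05:26:09

Source frame index: (0×3600 + 5×60 + 26) × 24 + 15 = 7839.
Real time: 7839 / (24) = 2613/8 s.
Target frame: (2613/8) × (30000/1001) = 753750/77 ≈ 9788.961 → 9789.
At 30 labels/s: frame 9789 → 00:05:26:09.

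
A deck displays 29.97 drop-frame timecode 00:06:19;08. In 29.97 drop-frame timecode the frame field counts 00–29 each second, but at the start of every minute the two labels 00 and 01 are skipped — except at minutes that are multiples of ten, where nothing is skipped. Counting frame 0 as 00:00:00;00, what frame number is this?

Complete 10-minute blocks: 0, each 17982 frames → 0.
Remaining 6 whole minutes in the current block: 1800 + 5 × 1798 = 10790 frames.
Within the current minute: 19 × 30 + 8 − 2 = 576 (labels ;00/;01 skipped at this minute). Total = 0 + 10790 + 576 = 11366.

11366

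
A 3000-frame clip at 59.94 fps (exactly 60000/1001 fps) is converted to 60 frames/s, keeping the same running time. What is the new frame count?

Target frames = source frames × (target rate / source rate) = 3000 × (60)/(60000/1001) = 3000 × 1001/1000 = 3003.

3003 frames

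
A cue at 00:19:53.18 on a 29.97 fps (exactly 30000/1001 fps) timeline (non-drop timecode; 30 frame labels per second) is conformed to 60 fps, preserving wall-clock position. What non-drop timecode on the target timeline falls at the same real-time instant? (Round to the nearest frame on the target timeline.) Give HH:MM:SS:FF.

00:19:54:48

Source frame index: (0×3600 + 19×60 + 53) × 30 + 18 = 35808.
Real time: 35808 / (30000/1001) = 746746/625 s.
Target frame: (746746/625) × (60) = 8960952/125 ≈ 71687.616 → 71688.
At 60 labels/s: frame 71688 → 00:19:54:48.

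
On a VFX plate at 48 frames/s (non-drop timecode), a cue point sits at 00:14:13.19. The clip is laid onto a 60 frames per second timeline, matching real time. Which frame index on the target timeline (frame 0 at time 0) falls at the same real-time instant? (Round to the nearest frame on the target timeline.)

Source frame index: (0×3600 + 14×60 + 13) × 48 + 19 = 40963.
Real time: 40963 / (48) = 40963/48 s.
Target frame: (40963/48) × (60) = 204815/4 ≈ 51203.750 → 51204.

frame 51204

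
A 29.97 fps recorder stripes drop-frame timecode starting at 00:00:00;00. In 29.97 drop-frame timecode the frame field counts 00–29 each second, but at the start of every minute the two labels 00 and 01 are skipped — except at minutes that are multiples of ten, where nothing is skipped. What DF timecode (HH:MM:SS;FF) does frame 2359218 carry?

Each 10-minute DF block holds 10 × 60 × 30 − 9 × 2 = 17982 frames. 2359218 ÷ 17982 → 131 full blocks, remainder 3576.
Within the partial block the first minute is 1800 frames and each further minute 1798, so 1 further minute boundary passed. Total skipped labels = 18 × 131 + 2 × 1 = 2360.
Non-drop label index = 2359218 + 2360 = 2361578; at 30 labels/s that is 21:51:59:08, i.e. DF 21:51:59;08.

21:51:59;08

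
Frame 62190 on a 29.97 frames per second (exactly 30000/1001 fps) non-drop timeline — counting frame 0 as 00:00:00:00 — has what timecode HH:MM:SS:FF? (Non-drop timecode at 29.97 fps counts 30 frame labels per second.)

62190 ÷ 30 = 2073 full seconds, remainder 0 frames.
2073 s = 0 h 34 min 33 s.
Timecode: 00:34:33:00.

00:34:33:00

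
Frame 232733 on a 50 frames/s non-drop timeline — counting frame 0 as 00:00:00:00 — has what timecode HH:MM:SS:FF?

232733 ÷ 50 = 4654 full seconds, remainder 33 frames.
4654 s = 1 h 17 min 34 s.
Timecode: 01:17:34:33.

01:17:34:33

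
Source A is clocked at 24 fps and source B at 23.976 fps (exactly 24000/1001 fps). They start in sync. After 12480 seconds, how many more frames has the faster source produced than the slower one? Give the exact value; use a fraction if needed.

A emits 24 × 12480 = 299520 frames; B emits 24000/1001 × 12480 = 23040000/77.
Difference = 23040/77 frames (≈ 299.2208); B is behind A.

23040/77 frames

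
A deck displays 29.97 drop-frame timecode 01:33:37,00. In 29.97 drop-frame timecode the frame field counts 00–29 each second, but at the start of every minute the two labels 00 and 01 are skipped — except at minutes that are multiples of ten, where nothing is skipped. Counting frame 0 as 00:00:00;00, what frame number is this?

As if non-drop at 30 labels/s: (1 × 3600 + 33 × 60 + 37) × 30 + 0 = 168510.
Minute boundaries passed: 93; those not divisible by 10: 93 − 9 = 84; dropped labels = 2 × 84 = 168.
Actual frame index = 168510 − 168 = 168342.

168342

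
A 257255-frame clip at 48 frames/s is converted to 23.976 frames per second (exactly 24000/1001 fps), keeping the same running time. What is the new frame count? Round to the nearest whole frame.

128499 frames

Frames at target rate = 257255 × (24000/1001) / (48) = 128627500/1001 ≈ 128499.001.
Nearest whole frame: 128499.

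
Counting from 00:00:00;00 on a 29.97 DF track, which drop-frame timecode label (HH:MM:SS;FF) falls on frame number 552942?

05:07:29;26

Ten DF minutes hold 17982 frames, so frame 552942 lies in block 30 (frames 539460–557441) with 13482 frames into that block.
The block's first minute is 1800 frames and the rest 1798 each; 13482 frames reaches minute 7, so 30 × 18 + 7 × 2 = 554 labels have been skipped so far.
Adding those back, label number 552942 + 554 = 553496 at 30 labels/s is 18449 s + 26 f = 5 h 7 min 29 s frame 26, i.e. 05:07:29;26.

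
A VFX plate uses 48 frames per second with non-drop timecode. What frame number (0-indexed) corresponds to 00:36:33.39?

Total seconds to the label: (0 × 3600 + 36 × 60 + 33) = 2193.
Frame index = 2193 × 48 + 39 = 105303.

105303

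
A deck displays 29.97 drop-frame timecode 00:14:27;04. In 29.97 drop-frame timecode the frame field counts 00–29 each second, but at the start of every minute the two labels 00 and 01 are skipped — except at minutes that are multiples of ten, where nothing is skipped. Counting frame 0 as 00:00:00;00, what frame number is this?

25988

Complete 10-minute blocks: 1, each 17982 frames → 17982.
Remaining 4 whole minutes in the current block: 1800 + 3 × 1798 = 7194 frames.
Within the current minute: 27 × 30 + 4 − 2 = 812 (labels ;00/;01 skipped at this minute). Total = 17982 + 7194 + 812 = 25988.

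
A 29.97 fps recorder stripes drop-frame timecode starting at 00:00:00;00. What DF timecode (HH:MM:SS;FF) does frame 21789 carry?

Each 10-minute DF block holds 10 × 60 × 30 − 9 × 2 = 17982 frames. 21789 ÷ 17982 → 1 full block, remainder 3807.
Within the partial block the first minute is 1800 frames and each further minute 1798, so 2 further minute boundaries passed. Total skipped labels = 18 × 1 + 2 × 2 = 22.
Non-drop label index = 21789 + 22 = 21811; at 30 labels/s that is 00:12:07:01, i.e. DF 00:12:07;01.

00:12:07;01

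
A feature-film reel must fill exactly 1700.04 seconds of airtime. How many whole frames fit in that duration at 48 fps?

81601 frames

Frames = 1700.04 × 48 = 2040048/25 ≈ 81601.9200.
Complete frames: 81601.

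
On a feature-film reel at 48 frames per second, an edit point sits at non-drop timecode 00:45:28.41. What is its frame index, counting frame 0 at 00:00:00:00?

Total seconds to the label: (0 × 3600 + 45 × 60 + 28) = 2728.
Frame index = 2728 × 48 + 41 = 130985.

130985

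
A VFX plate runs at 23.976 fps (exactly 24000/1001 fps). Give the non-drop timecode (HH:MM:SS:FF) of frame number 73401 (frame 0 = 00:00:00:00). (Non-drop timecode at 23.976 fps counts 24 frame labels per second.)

00:50:58:09

73401 ÷ 24 = 3058 full seconds, remainder 9 frames.
3058 s = 0 h 50 min 58 s.
Timecode: 00:50:58:09.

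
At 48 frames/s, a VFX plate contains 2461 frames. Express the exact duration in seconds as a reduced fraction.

2461/48 seconds

Running time = 2461 ÷ (48) = 2461 × 1/48 = 2461/48 s.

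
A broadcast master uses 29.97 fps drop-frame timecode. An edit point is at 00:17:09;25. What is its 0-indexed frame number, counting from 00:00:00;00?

30863

As if non-drop at 30 labels/s: (0 × 3600 + 17 × 60 + 9) × 30 + 25 = 30895.
Minute boundaries passed: 17; those not divisible by 10: 17 − 1 = 16; dropped labels = 2 × 16 = 32.
Actual frame index = 30895 − 32 = 30863.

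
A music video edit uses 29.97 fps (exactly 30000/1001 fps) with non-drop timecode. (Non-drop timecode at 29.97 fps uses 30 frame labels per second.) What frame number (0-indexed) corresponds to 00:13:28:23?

Total seconds to the label: (0 × 3600 + 13 × 60 + 28) = 808.
Frame index = 808 × 30 + 23 = 24263.

frame 24263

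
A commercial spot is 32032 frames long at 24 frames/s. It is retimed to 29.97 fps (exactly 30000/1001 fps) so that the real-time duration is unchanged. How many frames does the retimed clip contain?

Target frames = source frames × (target rate / source rate) = 32032 × (30000/1001)/(24) = 32032 × 1250/1001 = 40000.

40000 frames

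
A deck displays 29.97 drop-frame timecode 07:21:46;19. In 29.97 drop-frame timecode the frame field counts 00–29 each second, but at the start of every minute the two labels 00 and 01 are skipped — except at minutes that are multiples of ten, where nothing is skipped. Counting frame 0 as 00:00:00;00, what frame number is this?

Complete 10-minute blocks: 44, each 17982 frames → 791208.
Remaining 1 whole minute in the current block: 1800 + 0 × 1798 = 1800 frames.
Within the current minute: 46 × 30 + 19 − 2 = 1397 (labels ;00/;01 skipped at this minute). Total = 791208 + 1800 + 1397 = 794405.

794405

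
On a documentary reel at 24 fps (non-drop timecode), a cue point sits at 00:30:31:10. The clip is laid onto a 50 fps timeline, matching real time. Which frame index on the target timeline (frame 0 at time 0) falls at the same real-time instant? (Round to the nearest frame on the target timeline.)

frame 91571

Source frame index: (0×3600 + 30×60 + 31) × 24 + 10 = 43954.
Real time: 43954 / (24) = 21977/12 s.
Target frame: (21977/12) × (50) = 549425/6 ≈ 91570.833 → 91571.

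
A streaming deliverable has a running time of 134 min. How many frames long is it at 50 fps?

134 min = 8040 s.
Frames = 8040 × 50 = 402000.

402000 frames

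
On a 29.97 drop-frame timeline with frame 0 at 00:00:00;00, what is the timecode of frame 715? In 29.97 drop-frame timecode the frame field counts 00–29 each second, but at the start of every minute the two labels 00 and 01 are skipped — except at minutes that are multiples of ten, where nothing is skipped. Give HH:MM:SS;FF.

00:00:23;25

Each 10-minute DF block holds 10 × 60 × 30 − 9 × 2 = 17982 frames. 715 ÷ 17982 → 0 full blocks, remainder 715.
Within the partial block the first minute is 1800 frames and each further minute 1798, so 0 further minute boundaries passed. Total skipped labels = 18 × 0 + 2 × 0 = 0.
Non-drop label index = 715 + 0 = 715; at 30 labels/s that is 00:00:23:25, i.e. DF 00:00:23;25.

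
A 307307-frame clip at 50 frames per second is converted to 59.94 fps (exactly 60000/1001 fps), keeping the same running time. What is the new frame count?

368400 frames

Target frames = source frames × (target rate / source rate) = 307307 × (60000/1001)/(50) = 307307 × 1200/1001 = 368400.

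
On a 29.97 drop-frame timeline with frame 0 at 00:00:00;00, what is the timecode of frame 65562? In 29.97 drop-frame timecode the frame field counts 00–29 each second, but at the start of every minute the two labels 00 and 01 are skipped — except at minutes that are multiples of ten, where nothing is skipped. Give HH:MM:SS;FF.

00:36:27;18

Each 10-minute DF block holds 10 × 60 × 30 − 9 × 2 = 17982 frames. 65562 ÷ 17982 → 3 full blocks, remainder 11616.
Within the partial block the first minute is 1800 frames and each further minute 1798, so 6 further minute boundaries passed. Total skipped labels = 18 × 3 + 2 × 6 = 66.
Non-drop label index = 65562 + 66 = 65628; at 30 labels/s that is 00:36:27:18, i.e. DF 00:36:27;18.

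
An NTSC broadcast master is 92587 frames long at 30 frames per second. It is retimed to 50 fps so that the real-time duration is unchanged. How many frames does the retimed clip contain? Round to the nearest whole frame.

154312 frames

Frames at target rate = 92587 × (50) / (30) = 462935/3 ≈ 154311.667.
Nearest whole frame: 154312.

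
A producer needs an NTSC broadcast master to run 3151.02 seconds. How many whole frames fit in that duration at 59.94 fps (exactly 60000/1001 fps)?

Frames = 3151.02 × 60000/1001 = 189061200/1001 ≈ 188872.3277.
Complete frames: 188872.

188872 frames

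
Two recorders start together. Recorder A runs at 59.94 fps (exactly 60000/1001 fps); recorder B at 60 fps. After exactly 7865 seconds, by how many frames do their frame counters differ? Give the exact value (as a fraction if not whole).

3300/7 frames

A emits 60000/1001 × 7865 = 3300000/7 frames; B emits 60 × 7865 = 471900.
Difference = 3300/7 frames (≈ 471.4286); B is ahead of A.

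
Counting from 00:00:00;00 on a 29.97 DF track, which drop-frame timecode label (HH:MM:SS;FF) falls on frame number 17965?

00:09:59;13

Ten DF minutes hold 17982 frames, so frame 17965 lies in block 0 (frames 0–17981) with 17965 frames into that block.
The block's first minute is 1800 frames and the rest 1798 each; 17965 frames reaches minute 9, so 0 × 18 + 9 × 2 = 18 labels have been skipped so far.
Adding those back, label number 17965 + 18 = 17983 at 30 labels/s is 599 s + 13 f = 0 h 9 min 59 s frame 13, i.e. 00:09:59;13.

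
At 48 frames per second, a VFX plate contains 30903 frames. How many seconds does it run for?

643.8125 seconds

Running time = 30903 / (48) = 643.8125 s.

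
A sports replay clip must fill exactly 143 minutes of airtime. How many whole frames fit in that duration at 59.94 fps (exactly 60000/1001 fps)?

514285 frames

143 min = 8580 s.
Frames = 8580 × 60000/1001 = 3600000/7 ≈ 514285.7143.
Complete frames: 514285.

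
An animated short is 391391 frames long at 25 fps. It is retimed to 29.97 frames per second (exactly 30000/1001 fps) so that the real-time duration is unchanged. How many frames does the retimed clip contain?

469200 frames

Target frames = source frames × (target rate / source rate) = 391391 × (30000/1001)/(25) = 391391 × 1200/1001 = 469200.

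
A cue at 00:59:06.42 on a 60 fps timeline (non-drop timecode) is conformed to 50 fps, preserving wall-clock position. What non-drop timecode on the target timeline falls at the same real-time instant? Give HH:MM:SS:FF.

00:59:06:35

Source frame index: (0×3600 + 59×60 + 6) × 60 + 42 = 212802.
Real time: 212802 / (60) = 35467/10 s.
Target frame: (35467/10) × (50) = 177335.
At 50 labels/s: frame 177335 → 00:59:06:35.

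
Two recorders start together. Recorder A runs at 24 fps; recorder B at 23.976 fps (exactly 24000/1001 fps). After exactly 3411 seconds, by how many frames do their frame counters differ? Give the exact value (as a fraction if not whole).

A emits 24 × 3411 = 81864 frames; B emits 24000/1001 × 3411 = 81864000/1001.
Difference = 81864/1001 frames (≈ 81.7822); B is behind A.

81864/1001 frames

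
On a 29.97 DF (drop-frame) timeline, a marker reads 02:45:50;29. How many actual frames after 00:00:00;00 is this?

As if non-drop at 30 labels/s: (2 × 3600 + 45 × 60 + 50) × 30 + 29 = 298529.
Minute boundaries passed: 165; those not divisible by 10: 165 − 16 = 149; dropped labels = 2 × 149 = 298.
Actual frame index = 298529 − 298 = 298231.

298231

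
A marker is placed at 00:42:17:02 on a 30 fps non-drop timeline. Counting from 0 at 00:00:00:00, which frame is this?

frame 76112

Total seconds to the label: (0 × 3600 + 42 × 60 + 17) = 2537.
Frame index = 2537 × 30 + 2 = 76112.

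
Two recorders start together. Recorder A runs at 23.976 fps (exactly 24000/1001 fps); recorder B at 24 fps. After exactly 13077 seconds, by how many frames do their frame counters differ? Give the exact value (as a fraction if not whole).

A emits 24000/1001 × 13077 = 313848000/1001 frames; B emits 24 × 13077 = 313848.
Difference = 313848/1001 frames (≈ 313.5345); B is ahead of A.

313848/1001 frames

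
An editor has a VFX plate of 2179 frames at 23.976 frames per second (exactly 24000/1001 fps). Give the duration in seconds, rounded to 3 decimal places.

Running time = 2179 × 1001/24000 = 2181179/24000 s ≈ 90.882 s.

90.882 seconds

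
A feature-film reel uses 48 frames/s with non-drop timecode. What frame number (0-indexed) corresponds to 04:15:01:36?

Total seconds to the label: (4 × 3600 + 15 × 60 + 1) = 15301.
Frame index = 15301 × 48 + 36 = 734484.

frame 734484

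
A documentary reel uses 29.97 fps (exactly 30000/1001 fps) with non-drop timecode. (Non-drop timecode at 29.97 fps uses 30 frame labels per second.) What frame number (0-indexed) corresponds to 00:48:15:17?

Total seconds to the label: (0 × 3600 + 48 × 60 + 15) = 2895.
Frame index = 2895 × 30 + 17 = 86867.

frame 86867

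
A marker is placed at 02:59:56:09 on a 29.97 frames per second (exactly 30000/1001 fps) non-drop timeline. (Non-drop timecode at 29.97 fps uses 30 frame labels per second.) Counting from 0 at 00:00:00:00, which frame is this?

323889

Total seconds to the label: (2 × 3600 + 59 × 60 + 56) = 10796.
Frame index = 10796 × 30 + 9 = 323889.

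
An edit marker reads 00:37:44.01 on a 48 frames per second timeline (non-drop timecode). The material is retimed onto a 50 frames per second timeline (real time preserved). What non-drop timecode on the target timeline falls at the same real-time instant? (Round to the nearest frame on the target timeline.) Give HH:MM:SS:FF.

Source frame index: (0×3600 + 37×60 + 44) × 48 + 1 = 108673.
Real time: 108673 / (48) = 108673/48 s.
Target frame: (108673/48) × (50) = 2716825/24 ≈ 113201.042 → 113201.
At 50 labels/s: frame 113201 → 00:37:44:01.

00:37:44:01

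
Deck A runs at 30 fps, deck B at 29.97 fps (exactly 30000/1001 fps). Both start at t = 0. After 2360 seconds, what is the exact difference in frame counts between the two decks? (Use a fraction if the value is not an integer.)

A emits 30 × 2360 = 70800 frames; B emits 30000/1001 × 2360 = 70800000/1001.
Difference = 70800/1001 frames (≈ 70.7293); B is behind A.

70800/1001 frames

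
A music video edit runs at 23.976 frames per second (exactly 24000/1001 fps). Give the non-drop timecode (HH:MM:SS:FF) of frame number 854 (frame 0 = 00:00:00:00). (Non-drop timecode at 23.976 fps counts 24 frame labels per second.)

854 ÷ 24 = 35 full seconds, remainder 14 frames.
35 s = 0 h 0 min 35 s.
Timecode: 00:00:35:14.

00:00:35:14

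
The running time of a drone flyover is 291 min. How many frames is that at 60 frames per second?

291 min = 17460 s.
Frames = 17460 × 60 = 1047600.

1047600 frames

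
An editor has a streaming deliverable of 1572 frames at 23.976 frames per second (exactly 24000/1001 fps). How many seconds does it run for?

65.5655 seconds

Running time = 1572 / (24000/1001) = 65.5655 s.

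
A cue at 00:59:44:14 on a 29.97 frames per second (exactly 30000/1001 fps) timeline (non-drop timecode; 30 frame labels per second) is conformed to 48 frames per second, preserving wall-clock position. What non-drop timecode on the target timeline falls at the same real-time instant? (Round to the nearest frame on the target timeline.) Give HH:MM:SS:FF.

00:59:48:02

Source frame index: (0×3600 + 59×60 + 44) × 30 + 14 = 107534.
Real time: 107534 / (30000/1001) = 53820767/15000 s.
Target frame: (53820767/15000) × (48) = 107641534/625 ≈ 172226.454 → 172226.
At 48 labels/s: frame 172226 → 00:59:48:02.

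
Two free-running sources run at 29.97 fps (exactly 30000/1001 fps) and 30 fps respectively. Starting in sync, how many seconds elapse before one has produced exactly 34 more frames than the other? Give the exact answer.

17017/15 seconds

The gap grows by |30 − 30000/1001| = 30/1001 frames per second.
Time for a 34-frame gap: 34 ÷ (30/1001) = 17017/15 s.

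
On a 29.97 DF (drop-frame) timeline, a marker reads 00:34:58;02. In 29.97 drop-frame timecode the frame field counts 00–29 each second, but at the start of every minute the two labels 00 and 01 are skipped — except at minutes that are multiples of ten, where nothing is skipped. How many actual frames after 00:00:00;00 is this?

Complete 10-minute blocks: 3, each 17982 frames → 53946.
Remaining 4 whole minutes in the current block: 1800 + 3 × 1798 = 7194 frames.
Within the current minute: 58 × 30 + 2 − 2 = 1740 (labels ;00/;01 skipped at this minute). Total = 53946 + 7194 + 1740 = 62880.

62880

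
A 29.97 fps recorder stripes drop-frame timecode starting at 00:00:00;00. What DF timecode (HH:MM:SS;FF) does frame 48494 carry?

00:26:58;02

Ten DF minutes hold 17982 frames, so frame 48494 lies in block 2 (frames 35964–53945) with 12530 frames into that block.
The block's first minute is 1800 frames and the rest 1798 each; 12530 frames reaches minute 6, so 2 × 18 + 6 × 2 = 48 labels have been skipped so far.
Adding those back, label number 48494 + 48 = 48542 at 30 labels/s is 1618 s + 2 f = 0 h 26 min 58 s frame 2, i.e. 00:26:58;02.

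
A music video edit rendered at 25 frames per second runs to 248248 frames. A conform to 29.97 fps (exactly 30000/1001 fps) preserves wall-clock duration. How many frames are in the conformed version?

Target frames = source frames × (target rate / source rate) = 248248 × (30000/1001)/(25) = 248248 × 1200/1001 = 297600.

297600 frames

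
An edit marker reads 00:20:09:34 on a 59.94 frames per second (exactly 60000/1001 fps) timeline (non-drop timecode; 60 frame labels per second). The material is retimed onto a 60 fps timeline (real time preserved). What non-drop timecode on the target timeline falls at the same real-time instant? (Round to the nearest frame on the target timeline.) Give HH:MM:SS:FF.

00:20:10:47

Source frame index: (0×3600 + 20×60 + 9) × 60 + 34 = 72574.
Real time: 72574 / (60000/1001) = 36323287/30000 s.
Target frame: (36323287/30000) × (60) = 36323287/500 ≈ 72646.574 → 72647.
At 60 labels/s: frame 72647 → 00:20:10:47.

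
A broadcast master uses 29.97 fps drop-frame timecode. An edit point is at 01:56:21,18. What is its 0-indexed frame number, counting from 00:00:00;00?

209238

Complete 10-minute blocks: 11, each 17982 frames → 197802.
Remaining 6 whole minutes in the current block: 1800 + 5 × 1798 = 10790 frames.
Within the current minute: 21 × 30 + 18 − 2 = 646 (labels ;00/;01 skipped at this minute). Total = 197802 + 10790 + 646 = 209238.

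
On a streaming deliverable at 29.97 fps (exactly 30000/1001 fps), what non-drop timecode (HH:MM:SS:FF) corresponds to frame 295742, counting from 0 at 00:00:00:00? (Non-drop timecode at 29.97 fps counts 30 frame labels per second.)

295742 ÷ 30 = 9858 full seconds, remainder 2 frames.
9858 s = 2 h 44 min 18 s.
Timecode: 02:44:18:02.

02:44:18:02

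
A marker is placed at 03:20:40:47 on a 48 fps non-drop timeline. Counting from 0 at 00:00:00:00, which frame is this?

frame 577967

Total seconds to the label: (3 × 3600 + 20 × 60 + 40) = 12040.
Frame index = 12040 × 48 + 47 = 577967.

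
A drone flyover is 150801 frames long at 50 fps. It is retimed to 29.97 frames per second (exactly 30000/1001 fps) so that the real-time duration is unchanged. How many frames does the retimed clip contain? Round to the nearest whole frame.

Frames at target rate = 150801 × (30000/1001) / (50) = 12925800/143 ≈ 90390.210.
Nearest whole frame: 90390.

90390 frames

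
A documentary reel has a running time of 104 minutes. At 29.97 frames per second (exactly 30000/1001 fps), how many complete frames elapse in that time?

187012 frames

104 min = 6240 s.
Frames = 6240 × 30000/1001 = 14400000/77 ≈ 187012.9870.
Complete frames: 187012.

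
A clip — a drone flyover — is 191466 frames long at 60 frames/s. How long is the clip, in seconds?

3191.1 seconds

Running time = 191466 / (60) = 3191.1 s.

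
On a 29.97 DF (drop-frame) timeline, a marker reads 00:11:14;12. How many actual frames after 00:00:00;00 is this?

Complete 10-minute blocks: 1, each 17982 frames → 17982.
Remaining 1 whole minute in the current block: 1800 + 0 × 1798 = 1800 frames.
Within the current minute: 14 × 30 + 12 − 2 = 430 (labels ;00/;01 skipped at this minute). Total = 17982 + 1800 + 430 = 20212.

20212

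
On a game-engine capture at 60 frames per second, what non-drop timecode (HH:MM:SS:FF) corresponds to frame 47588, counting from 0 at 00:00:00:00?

00:13:13:08

47588 ÷ 60 = 793 full seconds, remainder 8 frames.
793 s = 0 h 13 min 13 s.
Timecode: 00:13:13:08.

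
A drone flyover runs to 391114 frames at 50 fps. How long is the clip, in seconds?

7822.28 seconds

Running time = 391114 / (50) = 7822.28 s.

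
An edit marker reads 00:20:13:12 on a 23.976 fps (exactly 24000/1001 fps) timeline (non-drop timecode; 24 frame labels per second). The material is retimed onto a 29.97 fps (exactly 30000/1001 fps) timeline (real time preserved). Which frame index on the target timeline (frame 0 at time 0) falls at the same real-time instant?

Source frame index: (0×3600 + 20×60 + 13) × 24 + 12 = 29124.
Real time: 29124 / (24000/1001) = 2429427/2000 s.
Target frame: (2429427/2000) × (30000/1001) = 36405.

frame 36405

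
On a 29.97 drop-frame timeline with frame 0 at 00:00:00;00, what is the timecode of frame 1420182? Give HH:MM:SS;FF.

13:09:46;24

Each 10-minute DF block holds 10 × 60 × 30 − 9 × 2 = 17982 frames. 1420182 ÷ 17982 → 78 full blocks, remainder 17586.
Within the partial block the first minute is 1800 frames and each further minute 1798, so 9 further minute boundaries passed. Total skipped labels = 18 × 78 + 2 × 9 = 1422.
Non-drop label index = 1420182 + 1422 = 1421604; at 30 labels/s that is 13:09:46:24, i.e. DF 13:09:46;24.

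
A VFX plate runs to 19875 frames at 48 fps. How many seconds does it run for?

Running time = 19875 / (48) = 414.0625 s.

414.0625 seconds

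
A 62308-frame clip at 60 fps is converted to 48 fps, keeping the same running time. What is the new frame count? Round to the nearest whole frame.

Frames at target rate = 62308 × (48) / (60) = 249232/5 ≈ 49846.400.
Nearest whole frame: 49846.

49846 frames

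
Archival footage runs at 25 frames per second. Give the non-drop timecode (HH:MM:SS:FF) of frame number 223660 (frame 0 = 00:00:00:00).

223660 ÷ 25 = 8946 full seconds, remainder 10 frames.
8946 s = 2 h 29 min 6 s.
Timecode: 02:29:06:10.

02:29:06:10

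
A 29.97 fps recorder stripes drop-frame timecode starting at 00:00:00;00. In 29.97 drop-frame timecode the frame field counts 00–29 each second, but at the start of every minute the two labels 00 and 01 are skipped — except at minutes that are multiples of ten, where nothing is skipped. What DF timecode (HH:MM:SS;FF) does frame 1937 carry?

Ten DF minutes hold 17982 frames, so frame 1937 lies in block 0 (frames 0–17981) with 1937 frames into that block.
The block's first minute is 1800 frames and the rest 1798 each; 1937 frames reaches minute 1, so 0 × 18 + 1 × 2 = 2 labels have been skipped so far.
Adding those back, label number 1937 + 2 = 1939 at 30 labels/s is 64 s + 19 f = 0 h 1 min 4 s frame 19, i.e. 00:01:04;19.

00:01:04;19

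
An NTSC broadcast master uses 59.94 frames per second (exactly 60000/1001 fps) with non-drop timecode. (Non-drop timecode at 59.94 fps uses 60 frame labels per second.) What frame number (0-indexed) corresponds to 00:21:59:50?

Total seconds to the label: (0 × 3600 + 21 × 60 + 59) = 1319.
Frame index = 1319 × 60 + 50 = 79190.

frame 79190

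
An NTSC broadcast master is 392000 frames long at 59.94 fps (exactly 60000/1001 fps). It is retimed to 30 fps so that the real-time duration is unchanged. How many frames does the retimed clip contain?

Target frames = source frames × (target rate / source rate) = 392000 × (30)/(60000/1001) = 392000 × 1001/2000 = 196196.

196196 frames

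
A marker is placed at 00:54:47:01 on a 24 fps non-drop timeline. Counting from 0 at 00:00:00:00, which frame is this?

Total seconds to the label: (0 × 3600 + 54 × 60 + 47) = 3287.
Frame index = 3287 × 24 + 1 = 78889.

78889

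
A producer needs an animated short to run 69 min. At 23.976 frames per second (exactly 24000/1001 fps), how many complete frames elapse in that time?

69 min = 4140 s.
Frames = 4140 × 24000/1001 = 99360000/1001 ≈ 99260.7393.
Complete frames: 99260.

99260 frames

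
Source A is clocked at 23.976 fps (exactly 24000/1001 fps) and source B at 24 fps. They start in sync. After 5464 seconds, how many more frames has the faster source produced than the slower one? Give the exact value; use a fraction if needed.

131136/1001 frames

A emits 24000/1001 × 5464 = 131136000/1001 frames; B emits 24 × 5464 = 131136.
Difference = 131136/1001 frames (≈ 131.0050); B is ahead of A.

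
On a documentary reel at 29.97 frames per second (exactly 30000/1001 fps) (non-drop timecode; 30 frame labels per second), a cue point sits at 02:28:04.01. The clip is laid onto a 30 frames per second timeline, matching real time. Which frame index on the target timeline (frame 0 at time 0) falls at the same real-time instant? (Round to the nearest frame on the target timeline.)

frame 266788

Source frame index: (2×3600 + 28×60 + 4) × 30 + 1 = 266521.
Real time: 266521 / (30000/1001) = 266787521/30000 s.
Target frame: (266787521/30000) × (30) = 266787521/1000 ≈ 266787.521 → 266788.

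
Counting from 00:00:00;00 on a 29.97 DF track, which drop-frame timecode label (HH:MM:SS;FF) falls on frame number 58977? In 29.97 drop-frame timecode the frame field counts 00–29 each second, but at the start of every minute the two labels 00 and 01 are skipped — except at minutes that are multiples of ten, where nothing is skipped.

Ten DF minutes hold 17982 frames, so frame 58977 lies in block 3 (frames 53946–71927) with 5031 frames into that block.
The block's first minute is 1800 frames and the rest 1798 each; 5031 frames reaches minute 2, so 3 × 18 + 2 × 2 = 58 labels have been skipped so far.
Adding those back, label number 58977 + 58 = 59035 at 30 labels/s is 1967 s + 25 f = 0 h 32 min 47 s frame 25, i.e. 00:32:47;25.

00:32:47;25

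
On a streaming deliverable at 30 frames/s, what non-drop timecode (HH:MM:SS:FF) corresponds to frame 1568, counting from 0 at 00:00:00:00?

00:00:52:08

1568 ÷ 30 = 52 full seconds, remainder 8 frames.
52 s = 0 h 0 min 52 s.
Timecode: 00:00:52:08.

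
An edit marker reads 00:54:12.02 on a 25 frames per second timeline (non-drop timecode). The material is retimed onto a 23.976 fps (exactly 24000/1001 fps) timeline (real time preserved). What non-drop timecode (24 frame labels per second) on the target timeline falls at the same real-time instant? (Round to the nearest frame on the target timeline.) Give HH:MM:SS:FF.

00:54:08:20

Source frame index: (0×3600 + 54×60 + 12) × 25 + 2 = 81302.
Real time: 81302 / (25) = 81302/25 s.
Target frame: (81302/25) × (24000/1001) = 6003840/77 ≈ 77971.948 → 77972.
At 24 labels/s: frame 77972 → 00:54:08:20.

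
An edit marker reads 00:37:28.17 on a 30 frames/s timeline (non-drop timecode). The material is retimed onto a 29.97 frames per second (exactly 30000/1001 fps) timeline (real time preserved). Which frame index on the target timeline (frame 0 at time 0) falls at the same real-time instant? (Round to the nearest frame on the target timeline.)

frame 67390

Source frame index: (0×3600 + 37×60 + 28) × 30 + 17 = 67457.
Real time: 67457 / (30) = 67457/30 s.
Target frame: (67457/30) × (30000/1001) = 5189000/77 ≈ 67389.610 → 67390.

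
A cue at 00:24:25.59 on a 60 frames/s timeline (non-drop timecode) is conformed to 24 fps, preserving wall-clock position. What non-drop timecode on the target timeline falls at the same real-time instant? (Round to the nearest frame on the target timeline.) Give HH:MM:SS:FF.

00:24:26:00

Source frame index: (0×3600 + 24×60 + 25) × 60 + 59 = 87959.
Real time: 87959 / (60) = 87959/60 s.
Target frame: (87959/60) × (24) = 175918/5 ≈ 35183.600 → 35184.
At 24 labels/s: frame 35184 → 00:24:26:00.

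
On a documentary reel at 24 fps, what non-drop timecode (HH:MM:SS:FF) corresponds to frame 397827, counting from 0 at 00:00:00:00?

04:36:16:03

397827 ÷ 24 = 16576 full seconds, remainder 3 frames.
16576 s = 4 h 36 min 16 s.
Timecode: 04:36:16:03.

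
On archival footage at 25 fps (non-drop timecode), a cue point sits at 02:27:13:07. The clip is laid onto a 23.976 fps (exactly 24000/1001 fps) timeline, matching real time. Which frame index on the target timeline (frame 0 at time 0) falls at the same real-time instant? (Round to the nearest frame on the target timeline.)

frame 211787

Source frame index: (2×3600 + 27×60 + 13) × 25 + 7 = 220832.
Real time: 220832 / (25) = 220832/25 s.
Target frame: (220832/25) × (24000/1001) = 211998720/1001 ≈ 211786.933 → 211787.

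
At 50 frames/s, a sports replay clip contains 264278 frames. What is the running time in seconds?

5285.56 seconds

Running time = 264278 / (50) = 5285.56 s.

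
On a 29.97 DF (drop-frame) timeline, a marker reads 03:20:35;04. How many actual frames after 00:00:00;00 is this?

360694

As if non-drop at 30 labels/s: (3 × 3600 + 20 × 60 + 35) × 30 + 4 = 361054.
Minute boundaries passed: 200; those not divisible by 10: 200 − 20 = 180; dropped labels = 2 × 180 = 360.
Actual frame index = 361054 − 360 = 360694.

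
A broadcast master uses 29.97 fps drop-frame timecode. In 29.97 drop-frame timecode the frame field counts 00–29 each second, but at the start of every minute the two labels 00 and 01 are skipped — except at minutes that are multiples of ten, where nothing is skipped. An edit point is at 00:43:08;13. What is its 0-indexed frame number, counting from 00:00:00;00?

77575

As if non-drop at 30 labels/s: (0 × 3600 + 43 × 60 + 8) × 30 + 13 = 77653.
Minute boundaries passed: 43; those not divisible by 10: 43 − 4 = 39; dropped labels = 2 × 39 = 78.
Actual frame index = 77653 − 78 = 77575.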